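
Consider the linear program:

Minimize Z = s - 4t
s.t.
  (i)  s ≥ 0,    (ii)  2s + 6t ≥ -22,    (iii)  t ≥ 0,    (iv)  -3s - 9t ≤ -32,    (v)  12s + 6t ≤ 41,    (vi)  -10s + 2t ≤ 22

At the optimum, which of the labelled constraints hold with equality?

(i) and (v)

Extreme points and Z = s - 4t:
  (0, 32/9) → Z = -128/9
  (0, 41/6) → Z = -82/3
  (59/30, 29/10) → Z = -289/30

The minimum is at (0, 41/6). Substituting into each constraint, equality holds for (i) and (v); the remaining constraints have slack.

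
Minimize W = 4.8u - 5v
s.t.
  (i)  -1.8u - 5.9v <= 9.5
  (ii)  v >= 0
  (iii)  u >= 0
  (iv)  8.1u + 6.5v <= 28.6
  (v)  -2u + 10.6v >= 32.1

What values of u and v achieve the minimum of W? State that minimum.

Corner points and W = 4.8u - 5v:
  (0, 22/5) → W = -22
  (0, 321/106) → W = -1605/106
  (9451/9886, 31721/9886) → W = -566201/49430

The binding constraints are u = 0 and 8.1u + 6.5v = 28.6.
Solving simultaneously gives u = 0, v = 22/5.

u = 0, v = 4.4, minimum W = -22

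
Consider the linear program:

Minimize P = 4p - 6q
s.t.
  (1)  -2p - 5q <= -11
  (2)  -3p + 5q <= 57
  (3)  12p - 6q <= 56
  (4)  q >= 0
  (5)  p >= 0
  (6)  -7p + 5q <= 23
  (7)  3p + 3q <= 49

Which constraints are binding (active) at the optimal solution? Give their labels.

(6) and (7)

Corner points and P = 4p - 6q:
  (173/36, 5/18) → P = 158/9
  (0, 11/5) → P = -66/5
  (77/9, 70/9) → P = -112/9
  (0, 23/5) → P = -138/5
  (44/9, 103/9) → P = -442/9

The minimum is at (44/9, 103/9). Substituting into each constraint, equality holds for (6) and (7); the remaining constraints have slack.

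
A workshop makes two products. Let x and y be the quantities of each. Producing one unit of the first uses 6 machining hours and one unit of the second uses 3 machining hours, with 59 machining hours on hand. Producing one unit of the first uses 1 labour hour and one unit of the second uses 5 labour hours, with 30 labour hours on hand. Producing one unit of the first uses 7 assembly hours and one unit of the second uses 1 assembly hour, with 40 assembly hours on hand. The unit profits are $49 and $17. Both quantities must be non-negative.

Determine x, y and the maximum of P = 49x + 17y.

x = 5, y = 5, maximum P = 330

Vertices and P = 49x + 17y:
  (0, 0) → P = 0
  (0, 6) → P = 102
  (40/7, 0) → P = 280
  (5, 5) → P = 330

The optimum lies where x + 5y = 30 and 7x + y = 40.
Solving simultaneously gives x = 5, y = 5.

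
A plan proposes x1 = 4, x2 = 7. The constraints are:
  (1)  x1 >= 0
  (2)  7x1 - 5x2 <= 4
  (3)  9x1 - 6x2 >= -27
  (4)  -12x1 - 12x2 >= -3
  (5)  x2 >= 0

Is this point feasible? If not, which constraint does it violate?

not feasible — violates (4)

Constraint (4): -12x1 - 12x2 = -132, which is not ≥ -3. All other constraints are satisfied.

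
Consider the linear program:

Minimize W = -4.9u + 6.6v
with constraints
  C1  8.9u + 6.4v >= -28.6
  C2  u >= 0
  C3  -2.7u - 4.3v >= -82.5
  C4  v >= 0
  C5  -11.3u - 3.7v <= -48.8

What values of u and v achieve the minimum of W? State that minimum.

Corner points and W = -4.9u + 6.6v:
  (0, 825/43) → W = 5445/43
  (0, 488/37) → W = 16104/185
  (275/9, 0) → W = -2695/18
  (488/113, 0) → W = -11956/565

At the optimal vertex, -2.7u - 4.3v = -82.5 and v = 0.
Solving simultaneously gives u = 275/9, v = 0.

u = 275/9, v = 0, minimum W = -2695/18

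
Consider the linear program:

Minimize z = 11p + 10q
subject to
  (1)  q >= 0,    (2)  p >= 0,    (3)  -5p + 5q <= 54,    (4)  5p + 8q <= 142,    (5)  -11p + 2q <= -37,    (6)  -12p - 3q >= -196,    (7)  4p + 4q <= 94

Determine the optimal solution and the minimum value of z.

Extreme points and z = 11p + 10q:
  (37/11, 0) → z = 37
  (49/3, 0) → z = 539/3
  (290/49, 1377/98) → z = 10075/49
  (1142/81, 724/81) → z = 19802/81

The optimum lies where q = 0 and -11p + 2q = -37.
Solving simultaneously gives p = 37/11, q = 0.

p = 37/11, q = 0, minimum z = 37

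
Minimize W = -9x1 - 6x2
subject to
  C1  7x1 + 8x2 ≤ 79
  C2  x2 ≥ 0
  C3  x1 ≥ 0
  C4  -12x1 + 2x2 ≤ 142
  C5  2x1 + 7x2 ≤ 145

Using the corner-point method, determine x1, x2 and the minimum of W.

Vertices and W = -9x1 - 6x2:
  (79/7, 0) → W = -711/7
  (0, 79/8) → W = -237/4
  (0, 0) → W = 0

The binding constraints are 7x1 + 8x2 = 79 and x2 = 0.
Solving simultaneously gives x1 = 79/7, x2 = 0.

x1 = 79/7, x2 = 0, minimum W = -711/7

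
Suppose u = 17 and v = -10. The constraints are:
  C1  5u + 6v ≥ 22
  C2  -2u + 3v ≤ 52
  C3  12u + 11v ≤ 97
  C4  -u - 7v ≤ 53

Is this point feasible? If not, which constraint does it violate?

C1: 25 ≥ 22 ✓
C2: -64 ≤ 52 ✓
C3: 94 ≤ 97 ✓
C4: 53 ≤ 53 ✓

feasible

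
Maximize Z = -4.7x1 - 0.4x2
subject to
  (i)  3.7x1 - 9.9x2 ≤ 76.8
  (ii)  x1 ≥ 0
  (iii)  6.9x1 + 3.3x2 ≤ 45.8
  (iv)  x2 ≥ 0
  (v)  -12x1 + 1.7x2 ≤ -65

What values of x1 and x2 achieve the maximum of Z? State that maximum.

x1 = 65/12, x2 = 0, maximum Z = -611/24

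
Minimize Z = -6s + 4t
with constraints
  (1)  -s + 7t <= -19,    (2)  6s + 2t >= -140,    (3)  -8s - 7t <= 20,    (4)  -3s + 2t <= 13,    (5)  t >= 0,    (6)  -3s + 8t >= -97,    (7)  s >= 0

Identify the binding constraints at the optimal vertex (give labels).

(1) and (6)

Corner points and Z = -6s + 4t:
  (19, 0) → Z = -114
  (527/13, 40/13) → Z = -3002/13
  (97/3, 0) → Z = -194

The minimum is at (527/13, 40/13). Substituting into each constraint, equality holds for (1) and (6); the remaining constraints have slack.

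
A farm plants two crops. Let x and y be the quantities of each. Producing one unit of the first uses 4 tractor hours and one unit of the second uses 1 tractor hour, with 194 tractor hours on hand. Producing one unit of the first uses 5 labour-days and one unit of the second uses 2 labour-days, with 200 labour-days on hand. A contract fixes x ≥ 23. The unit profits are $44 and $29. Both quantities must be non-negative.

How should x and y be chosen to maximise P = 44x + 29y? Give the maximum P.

Vertices and P = 44x + 29y:
  (40, 0) → P = 1760
  (23, 0) → P = 1012
  (23, 85/2) → P = 4489/2

The optimum lies where 5x + 2y = 200 and x = 23.
Solving simultaneously gives x = 23, y = 85/2.

x = 23, y = 85/2, maximum P = 4489/2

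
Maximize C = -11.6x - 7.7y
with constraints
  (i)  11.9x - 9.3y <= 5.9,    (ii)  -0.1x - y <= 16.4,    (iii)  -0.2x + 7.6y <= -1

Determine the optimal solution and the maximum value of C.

x = -3091/24, y = -169/48, maximum C = 48675/32

Extreme points and C = -11.6x - 7.7y:
  (-14662/1283, -19575/1283) → C = 3208067/12830
  (1777/4429, -536/4429) → C = -16486/4429
  (-3091/24, -169/48) → C = 48675/32

At the optimal vertex, -0.1x - y = 16.4 and -0.2x + 7.6y = -1.
Solving simultaneously gives x = -3091/24, y = -169/48.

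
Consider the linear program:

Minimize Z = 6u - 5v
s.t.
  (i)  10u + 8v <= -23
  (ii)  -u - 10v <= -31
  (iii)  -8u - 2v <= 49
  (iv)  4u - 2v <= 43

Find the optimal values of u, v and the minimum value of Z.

Feasible corners and Z = 6u - 5v:
  (-239/46, 333/92) → Z = -4533/92
  (-173/22, 153/22) → Z = -1803/22
  (-92/13, 99/26) → Z = -123/2

u = -173/22, v = 153/22, minimum Z = -1803/22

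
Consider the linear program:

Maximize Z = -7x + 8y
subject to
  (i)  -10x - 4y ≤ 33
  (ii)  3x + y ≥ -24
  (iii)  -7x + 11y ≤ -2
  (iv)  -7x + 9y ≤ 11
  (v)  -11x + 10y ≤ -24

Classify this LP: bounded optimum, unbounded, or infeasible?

bounded optimum

Corner points and Z = -7x + 8y:
  (-13/8, -67/16) → Z = -177/8
  (244/51, 146/51) → Z = -180/17
The feasible region has finitely many vertices and no improving ray; the maximum is -180/17 at (244/51, 146/51).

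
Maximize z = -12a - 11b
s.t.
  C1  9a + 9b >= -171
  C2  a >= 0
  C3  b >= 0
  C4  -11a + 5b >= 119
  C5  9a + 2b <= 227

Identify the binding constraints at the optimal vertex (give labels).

C2 and C4

Feasible corners and z = -12a - 11b:
  (0, 119/5) → z = -1309/5
  (0, 227/2) → z = -2497/2
  (897/67, 3568/67) → z = -50012/67

The maximum is at (0, 119/5). Substituting into each constraint, equality holds for C2 and C4; the remaining constraints have slack.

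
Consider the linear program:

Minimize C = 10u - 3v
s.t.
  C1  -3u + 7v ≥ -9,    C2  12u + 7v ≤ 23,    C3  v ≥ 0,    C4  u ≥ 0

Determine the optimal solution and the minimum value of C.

u = 0, v = 23/7, minimum C = -69/7

Vertices and C = 10u - 3v:
  (23/12, 0) → C = 115/6
  (0, 23/7) → C = -69/7
  (0, 0) → C = 0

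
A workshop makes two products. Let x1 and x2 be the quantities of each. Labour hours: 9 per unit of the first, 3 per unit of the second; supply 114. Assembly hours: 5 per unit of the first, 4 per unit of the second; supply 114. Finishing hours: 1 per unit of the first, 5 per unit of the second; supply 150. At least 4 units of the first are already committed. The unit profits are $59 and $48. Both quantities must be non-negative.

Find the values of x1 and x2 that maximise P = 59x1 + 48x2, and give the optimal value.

x1 = 4, x2 = 47/2, maximum P = 1364

Feasible corners and P = 59x1 + 48x2:
  (38/3, 0) → P = 2242/3
  (4, 0) → P = 236
  (38/7, 152/7) → P = 9538/7
  (4, 47/2) → P = 1364

At the optimal vertex, 5x1 + 4x2 = 114 and x1 = 4.
Solving simultaneously gives x1 = 4, x2 = 47/2.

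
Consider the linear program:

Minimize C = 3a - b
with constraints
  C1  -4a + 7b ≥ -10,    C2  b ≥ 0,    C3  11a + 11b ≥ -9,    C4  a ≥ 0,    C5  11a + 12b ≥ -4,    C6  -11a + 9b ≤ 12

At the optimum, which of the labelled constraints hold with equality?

C4 and C6

Feasible corners and C = 3a - b:
  (5/2, 0) → C = 15/2
  (0, 0) → C = 0
  (0, 4/3) → C = -4/3
The feasible region is unbounded (it extends along (7, 4), (9, 11)), but C strictly increases along every unbounded feasible direction, so there is no improving ray and the minimum is attained at a vertex.

The minimum is at (0, 4/3). Substituting into each constraint, equality holds for C4 and C6; the remaining constraints have slack.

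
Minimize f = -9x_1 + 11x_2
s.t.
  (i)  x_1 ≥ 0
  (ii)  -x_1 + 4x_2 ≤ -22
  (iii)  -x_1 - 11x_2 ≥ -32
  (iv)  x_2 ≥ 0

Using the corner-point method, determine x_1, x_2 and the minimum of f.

x_1 = 32, x_2 = 0, minimum f = -288

Corner points and f = -9x_1 + 11x_2:
  (74/3, 2/3) → f = -644/3
  (22, 0) → f = -198
  (32, 0) → f = -288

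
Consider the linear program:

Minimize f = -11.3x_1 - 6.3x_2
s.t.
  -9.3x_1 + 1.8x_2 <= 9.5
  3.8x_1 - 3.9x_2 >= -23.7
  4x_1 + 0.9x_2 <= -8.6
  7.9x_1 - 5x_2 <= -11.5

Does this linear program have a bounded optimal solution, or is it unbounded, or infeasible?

infeasible

The boundaries -9.3x_1 + 1.8x_2 = 9.5 and 3.8x_1 - 3.9x_2 = -23.7 meet at (187/981, 18431/2943), but that point violates 4x_1 + 0.9x_2 ≤ -8.6. Every candidate vertex is excluded by some other constraint, so the feasible region is empty.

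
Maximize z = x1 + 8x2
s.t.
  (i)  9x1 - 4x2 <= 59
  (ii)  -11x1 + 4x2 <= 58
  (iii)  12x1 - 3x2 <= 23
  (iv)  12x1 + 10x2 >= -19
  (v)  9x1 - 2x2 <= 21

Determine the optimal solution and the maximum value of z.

Corner points and z = x1 + 8x2:
  (-328/79, 487/158) → z = 1620/79
  (100/7, 753/14) → z = 3112/7
  (173/156, -42/13) → z = -3859/156
  (17/3, 15) → z = 377/3

At the optimal vertex, -11x1 + 4x2 = 58 and 9x1 - 2x2 = 21.
Solving simultaneously gives x1 = 100/7, x2 = 753/14.

x1 = 100/7, x2 = 753/14, maximum z = 3112/7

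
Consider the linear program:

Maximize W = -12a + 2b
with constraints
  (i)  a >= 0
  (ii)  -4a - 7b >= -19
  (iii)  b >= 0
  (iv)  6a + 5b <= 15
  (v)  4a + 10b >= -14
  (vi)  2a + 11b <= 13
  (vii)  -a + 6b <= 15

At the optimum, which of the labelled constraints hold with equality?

Vertices and W = -12a + 2b:
  (0, 0) → W = 0
  (0, 13/11) → W = 26/11
  (5/2, 0) → W = -30
  (25/14, 6/7) → W = -138/7

The maximum is at (0, 13/11). Substituting into each constraint, equality holds for (i) and (vi); the remaining constraints have slack.

(i) and (vi)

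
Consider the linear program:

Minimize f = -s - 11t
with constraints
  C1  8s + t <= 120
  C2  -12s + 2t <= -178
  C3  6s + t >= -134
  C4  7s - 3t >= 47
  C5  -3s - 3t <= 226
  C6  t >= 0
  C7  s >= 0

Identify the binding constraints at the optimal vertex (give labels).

Vertices and f = -s - 11t:
  (209/14, 4/7) → f = -297/14
  (15, 0) → f = -15
  (89/6, 0) → f = -89/6

The minimum is at (209/14, 4/7). Substituting into each constraint, equality holds for C1 and C2; the remaining constraints have slack.

C1 and C2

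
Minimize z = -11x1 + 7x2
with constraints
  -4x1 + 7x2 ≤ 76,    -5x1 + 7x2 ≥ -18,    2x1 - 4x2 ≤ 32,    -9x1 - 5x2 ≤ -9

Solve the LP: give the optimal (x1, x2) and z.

Vertices and z = -11x1 + 7x2:
  (94, 452/7) → z = -582
  (-317/83, 720/83) → z = 8527/83
  (153/88, -117/88) → z = -1251/44

x1 = 94, x2 = 452/7, minimum z = -582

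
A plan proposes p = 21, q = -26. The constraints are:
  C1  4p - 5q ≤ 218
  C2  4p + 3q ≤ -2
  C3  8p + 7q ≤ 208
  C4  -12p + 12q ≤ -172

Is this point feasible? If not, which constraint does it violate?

Constraint C2: 4p + 3q = 6, which is not ≤ -2. All other constraints are satisfied.

not feasible — violates C2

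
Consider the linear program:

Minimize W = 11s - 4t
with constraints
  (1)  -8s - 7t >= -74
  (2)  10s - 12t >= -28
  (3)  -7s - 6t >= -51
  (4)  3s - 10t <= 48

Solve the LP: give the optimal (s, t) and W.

s = -107/8, t = -141/16, minimum W = -895/8

Corner points and W = 11s - 4t:
  (37/12, 353/72) → W = 515/36
  (-107/8, -141/16) → W = -895/8
  (399/44, -183/88) → W = 4755/44

The optimum lies where 10s - 12t = -28 and 3s - 10t = 48.
Solving simultaneously gives s = -107/8, t = -141/16.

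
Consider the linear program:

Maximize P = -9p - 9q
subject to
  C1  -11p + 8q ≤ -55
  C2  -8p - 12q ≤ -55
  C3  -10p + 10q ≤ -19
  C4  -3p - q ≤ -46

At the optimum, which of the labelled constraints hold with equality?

Feasible corners and P = -9p - 9q:
  (199/15, 341/30) → P = -2217/10
  (423/35, 341/35) → P = -6876/35
  (71/4, -29/4) → P = -189/2
The feasible region is unbounded (it extends along (1, 1), (3, -2)), but P strictly decreases along every unbounded feasible direction, so there is no improving ray and the maximum is attained at a vertex.

The maximum is at (71/4, -29/4). Substituting into each constraint, equality holds for C2 and C4; the remaining constraints have slack.

C2 and C4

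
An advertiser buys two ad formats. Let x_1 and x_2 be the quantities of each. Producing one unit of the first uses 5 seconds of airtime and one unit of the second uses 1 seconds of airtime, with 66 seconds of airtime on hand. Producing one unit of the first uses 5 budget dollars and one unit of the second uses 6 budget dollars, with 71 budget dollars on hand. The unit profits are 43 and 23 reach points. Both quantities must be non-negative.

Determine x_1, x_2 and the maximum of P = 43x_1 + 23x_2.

Corner points and P = 43x_1 + 23x_2:
  (0, 0) → P = 0
  (0, 71/6) → P = 1633/6
  (66/5, 0) → P = 2838/5
  (13, 1) → P = 582

x_1 = 13, x_2 = 1, maximum P = 582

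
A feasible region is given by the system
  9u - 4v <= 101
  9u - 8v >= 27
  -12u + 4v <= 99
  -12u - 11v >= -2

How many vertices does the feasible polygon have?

The feasible vertices (each the meet of two boundaries and inside every other half-plane) are:
  (-200/3, -701/4)
  (373/49, -398/49)
  (-15, -81/4)
  (313/195, -102/65)

4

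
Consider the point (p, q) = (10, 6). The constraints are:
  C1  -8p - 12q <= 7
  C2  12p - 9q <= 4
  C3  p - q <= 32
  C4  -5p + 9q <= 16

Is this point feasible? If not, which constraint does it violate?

not feasible — violates C2

Constraint C2: 12p - 9q = 66, which is not ≤ 4. All other constraints are satisfied.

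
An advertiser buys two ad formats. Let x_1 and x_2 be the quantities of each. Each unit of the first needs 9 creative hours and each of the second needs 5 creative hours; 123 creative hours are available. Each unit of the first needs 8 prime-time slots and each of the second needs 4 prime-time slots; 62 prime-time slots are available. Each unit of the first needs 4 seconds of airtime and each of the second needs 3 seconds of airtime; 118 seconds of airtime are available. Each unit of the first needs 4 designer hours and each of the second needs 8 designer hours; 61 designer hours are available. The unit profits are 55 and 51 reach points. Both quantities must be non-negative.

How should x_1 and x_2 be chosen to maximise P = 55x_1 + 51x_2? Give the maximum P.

Corner points and P = 55x_1 + 51x_2:
  (0, 0) → P = 0
  (0, 61/8) → P = 3111/8
  (31/4, 0) → P = 1705/4
  (21/4, 5) → P = 2175/4

The binding constraints are 8x_1 + 4x_2 = 62 and 4x_1 + 8x_2 = 61.
Solving simultaneously gives x_1 = 21/4, x_2 = 5.

x_1 = 21/4, x_2 = 5, maximum P = 2175/4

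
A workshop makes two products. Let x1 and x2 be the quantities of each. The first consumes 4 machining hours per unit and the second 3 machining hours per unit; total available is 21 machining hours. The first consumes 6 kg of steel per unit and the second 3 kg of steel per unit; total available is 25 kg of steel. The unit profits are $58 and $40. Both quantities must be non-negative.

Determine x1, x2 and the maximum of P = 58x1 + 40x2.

x1 = 2, x2 = 13/3, maximum P = 868/3

Feasible corners and P = 58x1 + 40x2:
  (0, 0) → P = 0
  (0, 7) → P = 280
  (25/6, 0) → P = 725/3
  (2, 13/3) → P = 868/3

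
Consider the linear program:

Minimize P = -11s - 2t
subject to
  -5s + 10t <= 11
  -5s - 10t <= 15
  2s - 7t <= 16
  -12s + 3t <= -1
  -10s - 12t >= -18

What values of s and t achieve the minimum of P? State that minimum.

s = 159/47, t = -62/47, minimum P = -1625/47

Feasible corners and P = -11s - 2t:
  (1, -2) → P = -7
  (-7/27, -37/27) → P = 151/27
  (159/47, -62/47) → P = -1625/47
  (11/29, 103/87) → P = -569/87

The binding constraints are 2s - 7t = 16 and -10s - 12t = -18.
Solving simultaneously gives s = 159/47, t = -62/47.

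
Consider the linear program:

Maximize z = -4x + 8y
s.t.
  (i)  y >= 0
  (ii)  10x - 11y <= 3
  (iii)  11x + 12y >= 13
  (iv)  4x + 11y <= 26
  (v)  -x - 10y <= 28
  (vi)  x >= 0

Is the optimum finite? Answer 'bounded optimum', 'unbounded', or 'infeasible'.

Corner points and z = -4x + 8y:
  (179/241, 97/241) → z = 60/241
  (29/14, 124/77) → z = 354/77
  (0, 13/12) → z = 26/3
  (0, 26/11) → z = 208/11
The feasible region has finitely many vertices and no improving ray; the maximum is 208/11 at (0, 26/11).

bounded optimum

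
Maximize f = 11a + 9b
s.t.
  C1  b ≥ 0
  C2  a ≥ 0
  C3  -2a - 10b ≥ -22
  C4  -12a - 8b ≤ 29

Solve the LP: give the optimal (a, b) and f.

a = 11, b = 0, maximum f = 121

Vertices and f = 11a + 9b:
  (0, 0) → f = 0
  (11, 0) → f = 121
  (0, 11/5) → f = 99/5

At the optimal vertex, b = 0 and -2a - 10b = -22.
Solving simultaneously gives a = 11, b = 0.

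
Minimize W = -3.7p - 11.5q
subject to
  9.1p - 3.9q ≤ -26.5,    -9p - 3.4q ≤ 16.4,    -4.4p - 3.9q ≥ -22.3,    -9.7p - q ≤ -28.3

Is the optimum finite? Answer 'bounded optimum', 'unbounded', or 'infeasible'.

infeasible

The boundaries 9.1p - 3.9q = -26.5 and -9p - 3.4q = 16.4 meet at (-7703/3302, 4463/3302), but that point violates -9.7p - q ≤ -28.3. Every candidate vertex is excluded by some other constraint, so the feasible region is empty.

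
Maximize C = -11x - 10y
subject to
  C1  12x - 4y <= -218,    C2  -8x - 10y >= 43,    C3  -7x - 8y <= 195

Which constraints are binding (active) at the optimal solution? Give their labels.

C2 and C3

Vertices and C = -11x - 10y:
  (-294/19, 307/38) → C = 1699/19
  (-631/31, -407/62) → C = 8976/31
  (-803/3, 1259/6) → C = 846

The maximum is at (-803/3, 1259/6). Substituting into each constraint, equality holds for C2 and C3; the remaining constraints have slack.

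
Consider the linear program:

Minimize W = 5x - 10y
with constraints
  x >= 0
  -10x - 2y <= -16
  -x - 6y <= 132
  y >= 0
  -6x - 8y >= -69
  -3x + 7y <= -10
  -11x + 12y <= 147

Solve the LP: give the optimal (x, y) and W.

Extreme points and W = 5x - 10y:
  (23/2, 0) → W = 115/2
  (10/3, 0) → W = 50/3
  (563/66, 49/22) → W = 1345/66

x = 10/3, y = 0, minimum W = 50/3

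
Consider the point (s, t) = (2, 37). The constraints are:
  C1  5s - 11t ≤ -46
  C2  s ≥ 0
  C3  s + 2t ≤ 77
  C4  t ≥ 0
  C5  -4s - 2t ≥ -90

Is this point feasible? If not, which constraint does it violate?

feasible

C1: -397 ≤ -46 ✓
C2: 2 ≥ 0 ✓
C3: 76 ≤ 77 ✓
C4: 37 ≥ 0 ✓
C5: -82 ≥ -90 ✓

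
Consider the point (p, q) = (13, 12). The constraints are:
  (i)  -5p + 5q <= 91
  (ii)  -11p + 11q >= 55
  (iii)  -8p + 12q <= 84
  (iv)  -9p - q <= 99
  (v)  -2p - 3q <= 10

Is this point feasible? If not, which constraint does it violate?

Constraint (ii): -11p + 11q = -11, which is not ≥ 55. All other constraints are satisfied.

not feasible — violates (ii)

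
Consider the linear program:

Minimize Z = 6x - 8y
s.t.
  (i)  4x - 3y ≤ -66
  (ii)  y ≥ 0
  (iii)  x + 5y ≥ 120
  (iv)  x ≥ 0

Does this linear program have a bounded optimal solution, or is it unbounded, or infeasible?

unbounded

From the feasible point (30/23, 546/23), moving in the direction (0, 1) keeps every constraint satisfied while Z decreases without bound.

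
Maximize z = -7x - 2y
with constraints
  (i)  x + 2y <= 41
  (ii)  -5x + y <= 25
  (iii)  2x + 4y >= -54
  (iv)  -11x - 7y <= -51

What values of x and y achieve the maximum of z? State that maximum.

x = -62/23, y = 265/23, maximum z = -96/23

Feasible corners and z = -7x - 2y:
  (-9/11, 230/11) → z = -397/11
  (-62/23, 265/23) → z = -96/23
  (97/5, -116/5) → z = -447/5
The feasible region is unbounded (it extends along (2, -1)), but z strictly decreases along every unbounded feasible direction, so there is no improving ray and the maximum is attained at a vertex.

The binding constraints are -5x + y = 25 and -11x - 7y = -51.
Solving simultaneously gives x = -62/23, y = 265/23.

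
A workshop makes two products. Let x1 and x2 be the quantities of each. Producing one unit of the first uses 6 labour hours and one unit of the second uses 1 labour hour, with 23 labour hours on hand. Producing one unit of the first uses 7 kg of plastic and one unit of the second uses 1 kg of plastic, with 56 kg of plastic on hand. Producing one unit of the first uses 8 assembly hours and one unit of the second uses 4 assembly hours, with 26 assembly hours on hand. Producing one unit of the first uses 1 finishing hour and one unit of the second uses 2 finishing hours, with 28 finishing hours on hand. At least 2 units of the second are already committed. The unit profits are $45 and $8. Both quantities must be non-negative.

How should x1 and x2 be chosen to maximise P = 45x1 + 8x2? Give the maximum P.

Corner points and P = 45x1 + 8x2:
  (0, 13/2) → P = 52
  (0, 2) → P = 16
  (9/4, 2) → P = 469/4

At the optimal vertex, 8x1 + 4x2 = 26 and x2 = 2.
Solving simultaneously gives x1 = 9/4, x2 = 2.

x1 = 9/4, x2 = 2, maximum P = 469/4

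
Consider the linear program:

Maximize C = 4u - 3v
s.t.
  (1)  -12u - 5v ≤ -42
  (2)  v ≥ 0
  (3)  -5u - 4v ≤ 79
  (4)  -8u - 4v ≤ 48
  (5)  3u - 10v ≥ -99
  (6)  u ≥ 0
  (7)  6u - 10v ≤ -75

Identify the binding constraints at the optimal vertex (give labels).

(5) and (7)

Extreme points and C = 4u - 3v:
  (0, 42/5) → C = -126/5
  (3/10, 192/25) → C = -546/25
  (0, 99/10) → C = -297/10
  (8, 123/10) → C = -49/10

The maximum is at (8, 123/10). Substituting into each constraint, equality holds for (5) and (7); the remaining constraints have slack.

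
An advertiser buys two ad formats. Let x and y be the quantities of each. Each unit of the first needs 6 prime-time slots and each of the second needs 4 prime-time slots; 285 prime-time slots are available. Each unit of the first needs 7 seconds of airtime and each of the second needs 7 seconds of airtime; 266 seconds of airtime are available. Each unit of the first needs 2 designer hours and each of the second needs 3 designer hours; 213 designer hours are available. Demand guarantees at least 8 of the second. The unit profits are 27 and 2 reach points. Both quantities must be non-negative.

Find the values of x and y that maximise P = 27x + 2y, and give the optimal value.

Extreme points and P = 27x + 2y:
  (0, 38) → P = 76
  (0, 8) → P = 16
  (30, 8) → P = 826

x = 30, y = 8, maximum P = 826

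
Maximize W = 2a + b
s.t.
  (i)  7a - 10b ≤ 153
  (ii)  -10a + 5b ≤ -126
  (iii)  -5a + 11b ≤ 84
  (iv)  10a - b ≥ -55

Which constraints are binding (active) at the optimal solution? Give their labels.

Extreme points and W = 2a + b:
  (99/13, -648/65) → W = 342/65
  (841/9, 451/9) → W = 237
  (1806/85, 294/17) → W = 5082/85

The maximum is at (841/9, 451/9). Substituting into each constraint, equality holds for (i) and (iii); the remaining constraints have slack.

(i) and (iii)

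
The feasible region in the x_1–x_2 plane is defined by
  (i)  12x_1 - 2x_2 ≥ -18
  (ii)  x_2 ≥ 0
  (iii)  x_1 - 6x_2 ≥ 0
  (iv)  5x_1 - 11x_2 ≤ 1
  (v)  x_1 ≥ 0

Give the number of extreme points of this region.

3

Intersecting each pair of boundary lines and keeping only the points that satisfy every inequality leaves:
  (0, 0)
  (1/5, 0)
  (6/19, 1/19)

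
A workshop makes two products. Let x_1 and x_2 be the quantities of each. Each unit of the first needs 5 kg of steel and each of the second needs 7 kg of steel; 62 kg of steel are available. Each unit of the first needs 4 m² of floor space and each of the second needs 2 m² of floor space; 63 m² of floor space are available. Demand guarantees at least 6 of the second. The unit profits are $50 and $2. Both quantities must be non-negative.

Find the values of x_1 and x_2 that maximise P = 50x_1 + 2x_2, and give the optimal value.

Corner points and P = 50x_1 + 2x_2:
  (0, 62/7) → P = 124/7
  (0, 6) → P = 12
  (4, 6) → P = 212

The binding constraints are 5x_1 + 7x_2 = 62 and x_2 = 6.
Solving simultaneously gives x_1 = 4, x_2 = 6.

x_1 = 4, x_2 = 6, maximum P = 212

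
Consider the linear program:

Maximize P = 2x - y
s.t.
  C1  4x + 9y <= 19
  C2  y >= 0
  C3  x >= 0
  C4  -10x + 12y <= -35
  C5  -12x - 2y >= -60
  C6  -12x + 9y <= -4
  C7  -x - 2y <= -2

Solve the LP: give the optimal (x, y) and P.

x = 19/4, y = 0, maximum P = 19/2

Vertices and P = 2x - y:
  (19/4, 0) → P = 19/2
  (181/46, 25/69) → P = 518/69
  (7/2, 0) → P = 7

At the optimal vertex, 4x + 9y = 19 and y = 0.
Solving simultaneously gives x = 19/4, y = 0.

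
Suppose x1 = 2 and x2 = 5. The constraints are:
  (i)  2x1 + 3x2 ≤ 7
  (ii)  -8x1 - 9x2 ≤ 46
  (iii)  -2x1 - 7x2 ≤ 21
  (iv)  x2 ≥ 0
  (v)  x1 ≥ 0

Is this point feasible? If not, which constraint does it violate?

Constraint (i): 2x1 + 3x2 = 19, which is not ≤ 7. All other constraints are satisfied.

not feasible — violates (i)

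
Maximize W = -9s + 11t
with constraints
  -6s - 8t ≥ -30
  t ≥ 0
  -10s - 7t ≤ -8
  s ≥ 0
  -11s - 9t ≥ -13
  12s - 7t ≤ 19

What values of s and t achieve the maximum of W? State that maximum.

s = 0, t = 13/9, maximum W = 143/9

Corner points and W = -9s + 11t:
  (4/5, 0) → W = -36/5
  (13/11, 0) → W = -117/11
  (0, 8/7) → W = 88/7
  (0, 13/9) → W = 143/9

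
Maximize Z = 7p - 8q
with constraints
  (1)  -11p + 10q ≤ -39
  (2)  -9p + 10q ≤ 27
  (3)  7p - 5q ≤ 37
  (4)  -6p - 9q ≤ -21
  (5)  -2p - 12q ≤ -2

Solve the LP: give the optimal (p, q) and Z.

p = 227/47, q = -30/47, maximum Z = 1829/47

Corner points and Z = 7p - 8q:
  (35/3, 134/15) → Z = 51/5
  (187/53, -1/53) → Z = 1317/53
  (227/47, -30/47) → Z = 1829/47
  (13/3, -5/9) → Z = 313/9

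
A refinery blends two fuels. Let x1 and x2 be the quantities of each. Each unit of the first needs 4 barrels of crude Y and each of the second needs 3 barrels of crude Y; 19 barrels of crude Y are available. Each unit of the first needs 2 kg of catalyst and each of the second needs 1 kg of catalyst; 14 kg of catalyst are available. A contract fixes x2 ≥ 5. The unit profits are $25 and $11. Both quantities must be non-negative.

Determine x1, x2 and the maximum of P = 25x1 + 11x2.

Feasible corners and P = 25x1 + 11x2:
  (0, 19/3) → P = 209/3
  (0, 5) → P = 55
  (1, 5) → P = 80

At the optimal vertex, 4x1 + 3x2 = 19 and x2 = 5.
Solving simultaneously gives x1 = 1, x2 = 5.

x1 = 1, x2 = 5, maximum P = 80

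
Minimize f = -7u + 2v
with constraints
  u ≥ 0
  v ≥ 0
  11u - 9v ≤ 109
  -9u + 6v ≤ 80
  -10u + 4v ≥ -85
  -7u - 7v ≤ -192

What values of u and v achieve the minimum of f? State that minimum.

Extreme points and f = -7u + 2v:
  (415/12, 1565/24) → f = -335/3
  (592/105, 2288/105) → f = 144/35
  (1363/98, 1325/98) → f = -6891/98

u = 415/12, v = 1565/24, minimum f = -335/3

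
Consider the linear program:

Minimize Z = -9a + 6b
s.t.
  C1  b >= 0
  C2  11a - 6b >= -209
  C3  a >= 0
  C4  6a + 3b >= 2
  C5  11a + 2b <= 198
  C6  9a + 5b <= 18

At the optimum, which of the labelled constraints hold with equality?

C1 and C6

Extreme points and Z = -9a + 6b:
  (1/3, 0) → Z = -3
  (2, 0) → Z = -18
  (0, 2/3) → Z = 4
  (0, 18/5) → Z = 108/5

The minimum is at (2, 0). Substituting into each constraint, equality holds for C1 and C6; the remaining constraints have slack.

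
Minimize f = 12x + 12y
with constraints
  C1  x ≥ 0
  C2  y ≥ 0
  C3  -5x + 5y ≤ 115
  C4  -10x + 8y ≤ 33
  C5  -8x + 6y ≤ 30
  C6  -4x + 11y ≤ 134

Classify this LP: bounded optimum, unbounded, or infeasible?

Feasible corners and f = 12x + 12y:
  (0, 0) → f = 0
  (0, 33/8) → f = 99/2
  (709/78, 604/39) → f = 3834/13
The feasible region has finitely many vertices and no improving ray; the minimum is 0 at (0, 0).

bounded optimum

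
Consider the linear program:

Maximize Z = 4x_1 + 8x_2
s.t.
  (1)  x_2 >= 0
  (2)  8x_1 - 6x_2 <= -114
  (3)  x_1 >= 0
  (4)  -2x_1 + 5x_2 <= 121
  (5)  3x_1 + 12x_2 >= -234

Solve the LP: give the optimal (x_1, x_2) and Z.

x_1 = 39/7, x_2 = 185/7, maximum Z = 1636/7

Vertices and Z = 4x_1 + 8x_2:
  (0, 19) → Z = 152
  (39/7, 185/7) → Z = 1636/7
  (0, 121/5) → Z = 968/5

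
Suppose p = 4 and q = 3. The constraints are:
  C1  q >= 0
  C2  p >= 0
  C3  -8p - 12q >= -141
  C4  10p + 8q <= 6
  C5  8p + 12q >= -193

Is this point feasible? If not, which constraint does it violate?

Constraint C4: 10p + 8q = 64, which is not ≤ 6. All other constraints are satisfied.

not feasible — violates C4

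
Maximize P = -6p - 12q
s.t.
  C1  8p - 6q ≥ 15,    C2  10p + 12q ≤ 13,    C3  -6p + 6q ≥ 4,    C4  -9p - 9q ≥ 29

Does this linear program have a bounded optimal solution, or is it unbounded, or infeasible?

The boundaries 8p - 6q = 15 and -9p - 9q = 29 meet at (-13/42, -367/126), but that point violates -6p + 6q ≥ 4. Every candidate vertex is excluded by some other constraint, so the feasible region is empty.

infeasible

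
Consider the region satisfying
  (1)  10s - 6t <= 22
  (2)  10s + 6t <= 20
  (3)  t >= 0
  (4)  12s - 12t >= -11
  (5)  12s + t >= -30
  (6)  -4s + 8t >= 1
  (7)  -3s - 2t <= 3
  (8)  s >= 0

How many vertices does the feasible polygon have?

The feasible vertices (each the meet of two boundaries and inside every other half-plane) are:
  (29/32, 175/96)
  (77/52, 45/52)
  (0, 11/12)
  (0, 1/8)

4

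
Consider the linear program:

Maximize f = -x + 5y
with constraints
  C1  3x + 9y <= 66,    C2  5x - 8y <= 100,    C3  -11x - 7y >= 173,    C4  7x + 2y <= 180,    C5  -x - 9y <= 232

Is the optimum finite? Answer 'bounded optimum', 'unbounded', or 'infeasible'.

unbounded

From the feasible point (-673/26, 415/26), moving in the direction (-9, 1) keeps every constraint satisfied while f increases without bound.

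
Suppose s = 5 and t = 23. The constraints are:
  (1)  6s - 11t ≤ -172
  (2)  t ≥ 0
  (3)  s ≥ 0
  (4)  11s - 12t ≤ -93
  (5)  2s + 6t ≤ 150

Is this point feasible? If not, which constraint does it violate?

(1): -223 ≤ -172 ✓
(2): 23 ≥ 0 ✓
(3): 5 ≥ 0 ✓
(4): -221 ≤ -93 ✓
(5): 148 ≤ 150 ✓

feasible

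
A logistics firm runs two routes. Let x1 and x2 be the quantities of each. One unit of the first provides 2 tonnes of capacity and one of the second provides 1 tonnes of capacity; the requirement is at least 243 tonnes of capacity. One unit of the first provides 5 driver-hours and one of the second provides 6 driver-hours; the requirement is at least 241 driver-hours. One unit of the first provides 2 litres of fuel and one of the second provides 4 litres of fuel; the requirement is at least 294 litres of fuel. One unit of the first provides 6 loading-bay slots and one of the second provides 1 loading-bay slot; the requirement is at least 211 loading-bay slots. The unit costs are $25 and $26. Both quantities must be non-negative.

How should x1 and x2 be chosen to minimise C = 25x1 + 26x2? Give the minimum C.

Extreme points and C = 25x1 + 26x2:
  (0, 243) → C = 6318
  (147, 0) → C = 3675
  (113, 17) → C = 3267
The feasible region is unbounded (it extends along (0, 1), (1, 0)), but C strictly increases along every unbounded feasible direction, so there is no improving ray and the minimum is attained at a vertex.

The binding constraints are 2x1 + x2 = 243 and 2x1 + 4x2 = 294.
Solving simultaneously gives x1 = 113, x2 = 17.

x1 = 113, x2 = 17, minimum C = 3267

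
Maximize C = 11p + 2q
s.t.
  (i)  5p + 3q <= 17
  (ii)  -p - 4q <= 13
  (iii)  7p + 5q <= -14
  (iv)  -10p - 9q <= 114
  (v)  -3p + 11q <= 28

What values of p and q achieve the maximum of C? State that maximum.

Corner points and C = 11p + 2q:
  (9/23, -77/23) → C = -55/23
  (-339/31, -16/31) → C = -3761/31
  (-147/46, 77/46) → C = -1463/46
  (-1506/137, -62/137) → C = -16690/137

p = 9/23, q = -77/23, maximum C = -55/23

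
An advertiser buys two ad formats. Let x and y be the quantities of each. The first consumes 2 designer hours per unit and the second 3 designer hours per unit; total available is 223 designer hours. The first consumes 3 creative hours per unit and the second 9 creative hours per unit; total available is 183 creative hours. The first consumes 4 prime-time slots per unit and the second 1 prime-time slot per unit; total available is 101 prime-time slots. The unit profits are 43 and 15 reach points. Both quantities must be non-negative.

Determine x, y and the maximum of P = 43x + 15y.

x = 22, y = 13, maximum P = 1141

Corner points and P = 43x + 15y:
  (0, 0) → P = 0
  (0, 61/3) → P = 305
  (101/4, 0) → P = 4343/4
  (22, 13) → P = 1141

The binding constraints are 3x + 9y = 183 and 4x + y = 101.
Solving simultaneously gives x = 22, y = 13.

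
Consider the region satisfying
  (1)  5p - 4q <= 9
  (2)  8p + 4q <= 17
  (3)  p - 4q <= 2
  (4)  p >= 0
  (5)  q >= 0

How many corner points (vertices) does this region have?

4

The feasible vertices (each the meet of two boundaries and inside every other half-plane) are:
  (2, 1/4)
  (9/5, 0)
  (0, 17/4)
  (0, 0)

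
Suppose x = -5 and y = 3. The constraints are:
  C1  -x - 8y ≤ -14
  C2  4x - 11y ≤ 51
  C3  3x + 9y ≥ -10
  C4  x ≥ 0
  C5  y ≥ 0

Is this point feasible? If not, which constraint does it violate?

not feasible — violates C4

Constraint C4: x = -5, which is not ≥ 0. All other constraints are satisfied.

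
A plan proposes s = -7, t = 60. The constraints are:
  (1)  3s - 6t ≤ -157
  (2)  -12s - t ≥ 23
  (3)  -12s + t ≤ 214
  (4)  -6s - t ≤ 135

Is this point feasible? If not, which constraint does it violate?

feasible

(1): -381 ≤ -157 ✓
(2): 24 ≥ 23 ✓
(3): 144 ≤ 214 ✓
(4): -18 ≤ 135 ✓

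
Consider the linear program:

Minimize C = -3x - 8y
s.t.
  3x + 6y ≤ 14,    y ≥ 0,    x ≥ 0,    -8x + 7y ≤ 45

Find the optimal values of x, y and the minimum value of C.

x = 0, y = 7/3, minimum C = -56/3

Corner points and C = -3x - 8y:
  (14/3, 0) → C = -14
  (0, 7/3) → C = -56/3
  (0, 0) → C = 0

At the optimal vertex, 3x + 6y = 14 and x = 0.
Solving simultaneously gives x = 0, y = 7/3.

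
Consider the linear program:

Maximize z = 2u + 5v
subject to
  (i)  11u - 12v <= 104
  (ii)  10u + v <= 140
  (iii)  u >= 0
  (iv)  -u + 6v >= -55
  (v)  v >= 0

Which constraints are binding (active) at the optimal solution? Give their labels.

Extreme points and z = 2u + 5v:
  (1784/131, 500/131) → z = 6068/131
  (104/11, 0) → z = 208/11
  (0, 140) → z = 700
  (0, 0) → z = 0

The maximum is at (0, 140). Substituting into each constraint, equality holds for (ii) and (iii); the remaining constraints have slack.

(ii) and (iii)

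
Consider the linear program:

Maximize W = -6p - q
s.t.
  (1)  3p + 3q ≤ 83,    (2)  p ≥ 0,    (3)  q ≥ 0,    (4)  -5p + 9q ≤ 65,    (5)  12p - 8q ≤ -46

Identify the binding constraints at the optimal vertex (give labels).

Vertices and W = -6p - q:
  (0, 65/9) → W = -65/9
  (0, 23/4) → W = -23/4
  (53/34, 275/34) → W = -593/34

The maximum is at (0, 23/4). Substituting into each constraint, equality holds for (2) and (5); the remaining constraints have slack.

(2) and (5)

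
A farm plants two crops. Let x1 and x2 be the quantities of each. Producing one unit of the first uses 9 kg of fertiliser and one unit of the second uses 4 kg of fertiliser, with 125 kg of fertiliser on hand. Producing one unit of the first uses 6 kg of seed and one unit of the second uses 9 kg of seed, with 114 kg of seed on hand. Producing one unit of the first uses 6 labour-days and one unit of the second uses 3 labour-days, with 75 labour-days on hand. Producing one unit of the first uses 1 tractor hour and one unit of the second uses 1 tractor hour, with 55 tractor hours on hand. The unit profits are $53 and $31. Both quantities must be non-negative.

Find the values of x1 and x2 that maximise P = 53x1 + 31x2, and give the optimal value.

Feasible corners and P = 53x1 + 31x2:
  (0, 0) → P = 0
  (0, 38/3) → P = 1178/3
  (25/2, 0) → P = 1325/2
  (37/4, 13/2) → P = 2767/4

x1 = 37/4, x2 = 13/2, maximum P = 2767/4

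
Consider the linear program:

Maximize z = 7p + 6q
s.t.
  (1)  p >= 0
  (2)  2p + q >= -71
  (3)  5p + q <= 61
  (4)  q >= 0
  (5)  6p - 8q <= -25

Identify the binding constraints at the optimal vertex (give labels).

Extreme points and z = 7p + 6q:
  (0, 61) → z = 366
  (0, 25/8) → z = 75/4
  (463/46, 491/46) → z = 269/2

The maximum is at (0, 61). Substituting into each constraint, equality holds for (1) and (3); the remaining constraints have slack.

(1) and (3)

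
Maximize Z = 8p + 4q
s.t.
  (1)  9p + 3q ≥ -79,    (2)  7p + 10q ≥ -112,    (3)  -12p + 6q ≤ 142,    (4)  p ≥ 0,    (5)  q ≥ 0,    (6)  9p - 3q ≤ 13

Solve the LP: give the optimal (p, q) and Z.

Vertices and Z = 8p + 4q:
  (0, 71/3) → Z = 284/3
  (28, 239/3) → Z = 1628/3
  (0, 0) → Z = 0
  (13/9, 0) → Z = 104/9

The optimum lies where -12p + 6q = 142 and 9p - 3q = 13.
Solving simultaneously gives p = 28, q = 239/3.

p = 28, q = 239/3, maximum Z = 1628/3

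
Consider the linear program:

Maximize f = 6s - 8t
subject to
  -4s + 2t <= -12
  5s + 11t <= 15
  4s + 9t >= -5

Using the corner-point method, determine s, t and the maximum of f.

At the optimal vertex, 5s + 11t = 15 and 4s + 9t = -5.
Solving simultaneously gives s = 190, t = -85.

s = 190, t = -85, maximum f = 1820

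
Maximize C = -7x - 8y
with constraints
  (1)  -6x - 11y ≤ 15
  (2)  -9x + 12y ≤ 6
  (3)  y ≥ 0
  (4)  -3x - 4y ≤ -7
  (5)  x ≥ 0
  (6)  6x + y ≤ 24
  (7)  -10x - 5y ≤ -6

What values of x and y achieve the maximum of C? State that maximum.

Corner points and C = -7x - 8y:
  (5/6, 9/8) → C = -89/6
  (94/27, 28/9) → C = -1330/27
  (7/3, 0) → C = -49/3
  (4, 0) → C = -28

At the optimal vertex, -9x + 12y = 6 and -3x - 4y = -7.
Solving simultaneously gives x = 5/6, y = 9/8.

x = 5/6, y = 9/8, maximum C = -89/6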